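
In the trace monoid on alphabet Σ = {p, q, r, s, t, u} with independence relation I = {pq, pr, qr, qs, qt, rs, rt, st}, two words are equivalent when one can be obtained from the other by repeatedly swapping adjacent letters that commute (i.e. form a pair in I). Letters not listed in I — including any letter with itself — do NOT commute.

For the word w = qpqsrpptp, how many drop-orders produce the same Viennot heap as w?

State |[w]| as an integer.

drop 0:q onto floor
drop 1:p onto floor
drop 2:q onto {0:q}
drop 3:s onto {1:p}
drop 4:r onto floor
drop 5:p onto {3:s}
drop 6:p onto {5:p}
drop 7:t onto {6:p}
drop 8:p onto {7:t}
ground layer = {0:q, 1:p, 4:r}
drop-orders for the pieces not yet dropped (sum over which currently-grounded one goes next):
  1 to go: {2} 1  {4} 1  {8} 1
  2 to go: {0,2} 1  {2,4} 2  {2,8} 2  {4,8} 2  {7,8} 1
  3 to go: {0,2,4} 3  {0,2,8} 3  {2,4,8} 6  {2,7,8} 3  {4,7,8} 3  {6,7,8} 1
  4 to go: {0,2,4,8} 12  {0,2,7,8} 6  {2,4,7,8} 12  {2,6,7,8} 4  {4,6,7,8} 4  {5,6,7,8} 1
  5 to go: {0,2,4,7,8} 30  {0,2,6,7,8} 10  {2,4,6,7,8} 20  {2,5,6,7,8} 5  {3,5,6,7,8} 1  {4,5,6,7,8} 5
  6 to go: {0,2,4,6,7,8} 60  {0,2,5,6,7,8} 15  {1,3,5,6,7,8} 1  {2,3,5,6,7,8} 6  {2,4,5,6,7,8} 30  {3,4,5,6,7,8} 6
  7 to go: {0,2,3,5,6,7,8} 21  {0,2,4,5,6,7,8} 105  {1,2,3,5,6,7,8} 7  {1,3,4,5,6,7,8} 7  {2,3,4,5,6,7,8} 42
  if 0:q drops first: 56 orders
  if 1:p drops first: 168 orders
  if 4:r drops first: 28 orders
heap linearizations: 252

252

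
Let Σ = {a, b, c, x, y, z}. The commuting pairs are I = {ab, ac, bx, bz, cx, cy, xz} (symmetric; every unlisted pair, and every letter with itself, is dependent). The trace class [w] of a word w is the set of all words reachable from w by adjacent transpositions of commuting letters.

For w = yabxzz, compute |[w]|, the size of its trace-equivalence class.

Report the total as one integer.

15

0(y) covers ∅
1(a) covers 0:y
2(b) covers 0:y
3(x) covers 1:a
4(z) covers 1:a
5(z) covers 4:z
floor of heap: 0:y
completions by unplaced set U, small U first (add the entries for U minus each lowest piece of U):
  |U|=1: {2}:1  {3}:1  {5}:1
  |U|=2: {2,3}:2  {2,5}:2  {3,5}:2  {4,5}:1
  |U|=3: {2,3,5}:6  {2,4,5}:3  {3,4,5}:3
  |U|=4: {1,3,4,5}:3  {2,3,4,5}:12
  start at 0(y): 15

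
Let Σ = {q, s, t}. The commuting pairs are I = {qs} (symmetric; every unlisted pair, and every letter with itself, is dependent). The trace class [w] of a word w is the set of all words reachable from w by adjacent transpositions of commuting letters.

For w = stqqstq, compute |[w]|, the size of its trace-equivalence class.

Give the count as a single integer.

drop 0:s onto floor
drop 1:t onto {0:s}
drop 2:q onto {1:t}
drop 3:q onto {2:q}
drop 4:s onto {1:t}
drop 5:t onto {3:q, 4:s}
drop 6:q onto {5:t}
ground layer = {0:s}
drop-orders for the pieces not yet dropped (sum over which currently-grounded one goes next):
  1 to go: {6} 1
  2 to go: {5,6} 1
  3 to go: {3,5,6} 1  {4,5,6} 1
  4 to go: {2,3,5,6} 1  {3,4,5,6} 2
  5 to go: {2,3,4,5,6} 3
  if 0:s drops first: 3 orders

3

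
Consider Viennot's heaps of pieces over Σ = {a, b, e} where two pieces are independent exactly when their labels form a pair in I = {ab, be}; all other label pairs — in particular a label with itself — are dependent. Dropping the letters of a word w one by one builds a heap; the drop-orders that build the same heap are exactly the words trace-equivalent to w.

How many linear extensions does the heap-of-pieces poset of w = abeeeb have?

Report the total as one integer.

drop 0:a onto floor
drop 1:b onto floor
drop 2:e onto {0:a}
drop 3:e onto {2:e}
drop 4:e onto {3:e}
drop 5:b onto {1:b}
ground layer = {0:a, 1:b}
drop-orders for the pieces not yet dropped (sum over which currently-grounded one goes next):
  1 to go: {4} 1  {5} 1
  2 to go: {1,5} 1  {3,4} 1  {4,5} 2
  3 to go: {1,4,5} 3  {2,3,4} 1  {3,4,5} 3
  4 to go: {0,2,3,4} 1  {1,3,4,5} 6  {2,3,4,5} 4
  if 0:a drops first: 10 orders
  if 1:b drops first: 5 orders
heap linearizations: 15

15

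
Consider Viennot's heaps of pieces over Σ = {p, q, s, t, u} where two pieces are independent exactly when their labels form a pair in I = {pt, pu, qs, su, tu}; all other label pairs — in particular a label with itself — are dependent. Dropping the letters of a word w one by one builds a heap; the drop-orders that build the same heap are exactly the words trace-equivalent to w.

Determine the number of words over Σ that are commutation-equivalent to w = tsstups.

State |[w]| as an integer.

0(t) covers ∅
1(s) covers 0:t
2(s) covers 1:s
3(t) covers 2:s
4(u) covers ∅
5(p) covers 2:s
6(s) covers 3:t, 5:p
floor of heap: 0:t, 4:u
completions by unplaced set U, small U first (add the entries for U minus each lowest piece of U):
  |U|=1: {4}:1  {6}:1
  |U|=2: {3,6}:1  {4,6}:2  {5,6}:1
  |U|=3: {3,4,6}:3  {3,5,6}:2  {4,5,6}:3
  |U|=4: {2,3,5,6}:2  {3,4,5,6}:8
  |U|=5: {1,2,3,5,6}:2  {2,3,4,5,6}:10
  start at 0(t): 12
  start at 4(u): 2
sum over floor = 14

14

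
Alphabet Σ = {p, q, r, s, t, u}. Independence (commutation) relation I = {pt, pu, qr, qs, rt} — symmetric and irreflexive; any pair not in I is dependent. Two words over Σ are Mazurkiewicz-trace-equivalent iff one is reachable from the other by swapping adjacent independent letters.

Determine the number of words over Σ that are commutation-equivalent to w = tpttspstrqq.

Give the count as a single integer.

16

0(t) covers ∅
1(p) covers ∅
2(t) covers 0:t
3(t) covers 2:t
4(s) covers 1:p, 3:t
5(p) covers 4:s
6(s) covers 5:p
7(t) covers 6:s
8(r) covers 6:s
9(q) covers 7:t
10(q) covers 9:q
floor of heap: 0:t, 1:p
completions by unplaced set U, small U first (add the entries for U minus each lowest piece of U):
  |U|=1: {8}:1  {10}:1
  |U|=2: {8,10}:2  {9,10}:1
  |U|=3: {7,9,10}:1  {8,9,10}:3
  |U|=4: {7,8,9,10}:4
  |U|=5: {6,7,8,9,10}:4
  |U|=6: {5,6,7,8,9,10}:4
  |U|=7: {4,5,6,7,8,9,10}:4
  |U|=8: {1,4,5,6,7,8,9,10}:4  {3,4,5,6,7,8,9,10}:4
  |U|=9: {1,3,4,5,6,7,8,9,10}:8  {2,3,4,5,6,7,8,9,10}:4
  start at 0(t): 12
  start at 1(p): 4
sum over floor = 16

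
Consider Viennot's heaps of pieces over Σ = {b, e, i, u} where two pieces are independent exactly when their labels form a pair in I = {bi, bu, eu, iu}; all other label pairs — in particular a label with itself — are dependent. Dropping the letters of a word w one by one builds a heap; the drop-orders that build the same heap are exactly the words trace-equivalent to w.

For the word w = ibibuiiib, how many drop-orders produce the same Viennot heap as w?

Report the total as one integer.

504

0(i) covers ∅
1(b) covers ∅
2(i) covers 0:i
3(b) covers 1:b
4(u) covers ∅
5(i) covers 2:i
6(i) covers 5:i
7(i) covers 6:i
8(b) covers 3:b
floor of heap: 0:i, 1:b, 4:u
completions by unplaced set U, small U first (add the entries for U minus each lowest piece of U):
  |U|=1: {4}:1  {7}:1  {8}:1
  |U|=2: {3,8}:1  {4,7}:2  {4,8}:2  {6,7}:1  {7,8}:2
  |U|=3: {1,3,8}:1  {3,4,8}:3  {3,7,8}:3  {4,6,7}:3  {4,7,8}:6  {5,6,7}:1  {6,7,8}:3
  |U|=4: {1,3,4,8}:4  {1,3,7,8}:4  {2,5,6,7}:1  {3,4,7,8}:12  {3,6,7,8}:6  {4,5,6,7}:4  {4,6,7,8}:12  {5,6,7,8}:4
  |U|=5: {0,2,5,6,7}:1  {1,3,4,7,8}:20  {1,3,6,7,8}:10  {2,4,5,6,7}:5  {2,5,6,7,8}:5  {3,4,6,7,8}:30  {3,5,6,7,8}:10  {4,5,6,7,8}:20
  |U|=6: {0,2,4,5,6,7}:6  {0,2,5,6,7,8}:6  {1,3,4,6,7,8}:60  {1,3,5,6,7,8}:20  {2,3,5,6,7,8}:15  {2,4,5,6,7,8}:30  {3,4,5,6,7,8}:60
  |U|=7: {0,2,3,5,6,7,8}:21  {0,2,4,5,6,7,8}:42  {1,2,3,5,6,7,8}:35  {1,3,4,5,6,7,8}:140  {2,3,4,5,6,7,8}:105
  start at 0(i): 280
  start at 1(b): 168
  start at 4(u): 56
sum over floor = 504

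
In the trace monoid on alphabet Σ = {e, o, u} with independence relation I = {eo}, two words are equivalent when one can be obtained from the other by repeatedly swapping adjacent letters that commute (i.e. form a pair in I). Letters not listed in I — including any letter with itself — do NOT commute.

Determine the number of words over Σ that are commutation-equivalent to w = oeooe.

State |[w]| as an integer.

10

piece 0:o — minimal
piece 1:e — minimal
piece 2:o rests on {0:o}
piece 3:o rests on {2:o}
piece 4:e rests on {1:e}
minimal pieces: {0:o, 1:e}
ways to finish when only these pieces remain (= sum over removing one remaining piece with nothing left below it):
  1 left: {3}→1  {4}→1
  2 left: {1,4}→1  {2,3}→1  {3,4}→2
  3 left: {0,2,3}→1  {1,3,4}→3  {2,3,4}→3
  placing 0:o first → 6 extensions
  placing 1:e first → 4 extensions
total linear extensions = 10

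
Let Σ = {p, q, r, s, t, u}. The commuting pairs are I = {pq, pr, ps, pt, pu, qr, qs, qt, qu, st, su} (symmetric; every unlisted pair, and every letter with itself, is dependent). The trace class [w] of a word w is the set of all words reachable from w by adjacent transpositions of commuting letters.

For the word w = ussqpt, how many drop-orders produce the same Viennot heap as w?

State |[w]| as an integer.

180

#0=u has no predecessor
#1=s has no predecessor
#2=s depends on [1:s]
#3=q has no predecessor
#4=p has no predecessor
#5=t depends on [0:u]
sources: [0:u, 1:s, 3:q, 4:p]
N(rest) = Σ N(rest − s) over sources s of rest; N(one piece) = 1:
  size 1 → [2]=1  [3]=1  [4]=1  [5]=1
  size 2 → [0,5]=1  [1,2]=1  [2,3]=2  [2,4]=2  [2,5]=2  [3,4]=2  [3,5]=2  [4,5]=2
  size 3 → [0,2,5]=3  [0,3,5]=3  [0,4,5]=3  [1,2,3]=3  [1,2,4]=3  [1,2,5]=3  [2,3,4]=6  [2,3,5]=6  [2,4,5]=6  [3,4,5]=6
  size 4 → [0,1,2,5]=6  [0,2,3,5]=12  [0,2,4,5]=12  [0,3,4,5]=12  [1,2,3,4]=12  [1,2,3,5]=12  [1,2,4,5]=12  [2,3,4,5]=24
  first=0(u) contributes 60
  first=1(s) contributes 60
  first=3(q) contributes 30
  first=4(p) contributes 30
|[w]| = 180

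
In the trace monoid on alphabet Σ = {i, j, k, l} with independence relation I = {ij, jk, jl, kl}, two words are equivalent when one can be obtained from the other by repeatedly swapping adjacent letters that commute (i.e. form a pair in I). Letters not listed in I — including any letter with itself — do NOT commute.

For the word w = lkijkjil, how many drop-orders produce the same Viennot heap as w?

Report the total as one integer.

56

drop 0:l onto floor
drop 1:k onto floor
drop 2:i onto {0:l, 1:k}
drop 3:j onto floor
drop 4:k onto {2:i}
drop 5:j onto {3:j}
drop 6:i onto {4:k}
drop 7:l onto {6:i}
ground layer = {0:l, 1:k, 3:j}
drop-orders for the pieces not yet dropped (sum over which currently-grounded one goes next):
  1 to go: {5} 1  {7} 1
  2 to go: {3,5} 1  {5,7} 2  {6,7} 1
  3 to go: {3,5,7} 3  {4,6,7} 1  {5,6,7} 3
  4 to go: {2,4,6,7} 1  {3,5,6,7} 6  {4,5,6,7} 4
  5 to go: {0,2,4,6,7} 1  {1,2,4,6,7} 1  {2,4,5,6,7} 5  {3,4,5,6,7} 10
  6 to go: {0,1,2,4,6,7} 2  {0,2,4,5,6,7} 6  {1,2,4,5,6,7} 6  {2,3,4,5,6,7} 15
  if 0:l drops first: 21 orders
  if 1:k drops first: 21 orders
  if 3:j drops first: 14 orders
heap linearizations: 56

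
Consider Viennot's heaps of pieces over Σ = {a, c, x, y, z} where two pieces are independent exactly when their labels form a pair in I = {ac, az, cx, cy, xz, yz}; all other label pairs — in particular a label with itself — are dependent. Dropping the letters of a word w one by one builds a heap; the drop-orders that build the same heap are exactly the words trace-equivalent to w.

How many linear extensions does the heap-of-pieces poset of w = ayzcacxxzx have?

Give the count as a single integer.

#0=a has no predecessor
#1=y depends on [0:a]
#2=z has no predecessor
#3=c depends on [2:z]
#4=a depends on [1:y]
#5=c depends on [3:c]
#6=x depends on [4:a]
#7=x depends on [6:x]
#8=z depends on [5:c]
#9=x depends on [7:x]
sources: [0:a, 2:z]
N(rest) = Σ N(rest − s) over sources s of rest; N(one piece) = 1:
  size 1 → [8]=1  [9]=1
  size 2 → [5,8]=1  [7,9]=1  [8,9]=2
  size 3 → [3,5,8]=1  [5,8,9]=3  [6,7,9]=1  [7,8,9]=3
  size 4 → [2,3,5,8]=1  [3,5,8,9]=4  [4,6,7,9]=1  [5,7,8,9]=6  [6,7,8,9]=4
  size 5 → [1,4,6,7,9]=1  [2,3,5,8,9]=5  [3,5,7,8,9]=10  [4,6,7,8,9]=5  [5,6,7,8,9]=10
  size 6 → [0,1,4,6,7,9]=1  [1,4,6,7,8,9]=6  [2,3,5,7,8,9]=15  [3,5,6,7,8,9]=20  [4,5,6,7,8,9]=15
  size 7 → [0,1,4,6,7,8,9]=7  [1,4,5,6,7,8,9]=21  [2,3,5,6,7,8,9]=35  [3,4,5,6,7,8,9]=35
  size 8 → [0,1,4,5,6,7,8,9]=28  [1,3,4,5,6,7,8,9]=56  [2,3,4,5,6,7,8,9]=70
  first=0(a) contributes 126
  first=2(z) contributes 84
|[w]| = 210

210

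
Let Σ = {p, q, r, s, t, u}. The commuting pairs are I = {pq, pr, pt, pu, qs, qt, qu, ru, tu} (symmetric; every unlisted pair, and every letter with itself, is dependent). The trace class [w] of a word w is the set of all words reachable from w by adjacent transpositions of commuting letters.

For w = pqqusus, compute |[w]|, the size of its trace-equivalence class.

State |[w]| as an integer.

42

#0=p has no predecessor
#1=q has no predecessor
#2=q depends on [1:q]
#3=u has no predecessor
#4=s depends on [0:p, 3:u]
#5=u depends on [4:s]
#6=s depends on [5:u]
sources: [0:p, 1:q, 3:u]
N(rest) = Σ N(rest − s) over sources s of rest; N(one piece) = 1:
  size 1 → [2]=1  [6]=1
  size 2 → [1,2]=1  [2,6]=2  [5,6]=1
  size 3 → [1,2,6]=3  [2,5,6]=3  [4,5,6]=1
  size 4 → [0,4,5,6]=1  [1,2,5,6]=6  [2,4,5,6]=4  [3,4,5,6]=1
  size 5 → [0,2,4,5,6]=5  [0,3,4,5,6]=2  [1,2,4,5,6]=10  [2,3,4,5,6]=5
  first=0(p) contributes 15
  first=1(q) contributes 12
  first=3(u) contributes 15
|[w]| = 42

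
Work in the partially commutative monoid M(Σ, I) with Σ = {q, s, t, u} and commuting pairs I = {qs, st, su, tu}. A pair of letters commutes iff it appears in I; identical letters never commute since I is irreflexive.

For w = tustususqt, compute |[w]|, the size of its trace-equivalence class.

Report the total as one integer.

piece 0:t — minimal
piece 1:u — minimal
piece 2:s — minimal
piece 3:t rests on {0:t}
piece 4:u rests on {1:u}
piece 5:s rests on {2:s}
piece 6:u rests on {4:u}
piece 7:s rests on {5:s}
piece 8:q rests on {3:t, 6:u}
piece 9:t rests on {8:q}
minimal pieces: {0:t, 1:u, 2:s}
ways to finish when only these pieces remain (= sum over removing one remaining piece with nothing left below it):
  1 left: {7}→1  {9}→1
  2 left: {5,7}→1  {7,9}→2  {8,9}→1
  3 left: {2,5,7}→1  {3,8,9}→1  {5,7,9}→3  {6,8,9}→1  {7,8,9}→3
  4 left: {0,3,8,9}→1  {2,5,7,9}→4  {3,6,8,9}→2  {3,7,8,9}→4  {4,6,8,9}→1  {5,7,8,9}→6  {6,7,8,9}→4
  5 left: {0,3,6,8,9}→3  {0,3,7,8,9}→5  {1,4,6,8,9}→1  {2,5,7,8,9}→10  {3,4,6,8,9}→3  {3,5,7,8,9}→10  {3,6,7,8,9}→10  {4,6,7,8,9}→5  {5,6,7,8,9}→10
  6 left: {0,3,4,6,8,9}→6  {0,3,5,7,8,9}→15  {0,3,6,7,8,9}→18  {1,3,4,6,8,9}→4  {1,4,6,7,8,9}→6  {2,3,5,7,8,9}→20  {2,5,6,7,8,9}→20  {3,4,6,7,8,9}→18  {3,5,6,7,8,9}→30  {4,5,6,7,8,9}→15
  7 left: {0,1,3,4,6,8,9}→10  {0,2,3,5,7,8,9}→35  {0,3,4,6,7,8,9}→42  {0,3,5,6,7,8,9}→63  {1,3,4,6,7,8,9}→28  {1,4,5,6,7,8,9}→21  {2,3,5,6,7,8,9}→70  {2,4,5,6,7,8,9}→35  {3,4,5,6,7,8,9}→63
  8 left: {0,1,3,4,6,7,8,9}→80  {0,2,3,5,6,7,8,9}→168  {0,3,4,5,6,7,8,9}→168  {1,2,4,5,6,7,8,9}→56  {1,3,4,5,6,7,8,9}→112  {2,3,4,5,6,7,8,9}→168
  placing 0:t first → 336 extensions
  placing 1:u first → 504 extensions
  placing 2:s first → 360 extensions
total linear extensions = 1200

1200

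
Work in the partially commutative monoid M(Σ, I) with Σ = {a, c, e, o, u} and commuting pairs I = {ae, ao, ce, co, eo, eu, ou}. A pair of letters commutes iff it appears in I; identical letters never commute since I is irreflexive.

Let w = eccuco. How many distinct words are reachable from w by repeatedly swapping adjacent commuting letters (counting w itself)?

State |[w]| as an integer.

piece 0:e — minimal
piece 1:c — minimal
piece 2:c rests on {1:c}
piece 3:u rests on {2:c}
piece 4:c rests on {3:u}
piece 5:o — minimal
minimal pieces: {0:e, 1:c, 5:o}
ways to finish when only these pieces remain (= sum over removing one remaining piece with nothing left below it):
  1 left: {0}→1  {4}→1  {5}→1
  2 left: {0,4}→2  {0,5}→2  {3,4}→1  {4,5}→2
  3 left: {0,3,4}→3  {0,4,5}→6  {2,3,4}→1  {3,4,5}→3
  4 left: {0,2,3,4}→4  {0,3,4,5}→12  {1,2,3,4}→1  {2,3,4,5}→4
  placing 0:e first → 5 extensions
  placing 1:c first → 20 extensions
  placing 5:o first → 5 extensions
total linear extensions = 30

30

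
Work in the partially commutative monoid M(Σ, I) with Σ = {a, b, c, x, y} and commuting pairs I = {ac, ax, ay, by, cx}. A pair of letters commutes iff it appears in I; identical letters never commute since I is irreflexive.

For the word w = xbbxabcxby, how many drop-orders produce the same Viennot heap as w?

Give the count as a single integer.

drop 0:x onto floor
drop 1:b onto {0:x}
drop 2:b onto {1:b}
drop 3:x onto {2:b}
drop 4:a onto {2:b}
drop 5:b onto {3:x, 4:a}
drop 6:c onto {5:b}
drop 7:x onto {5:b}
drop 8:b onto {6:c, 7:x}
drop 9:y onto {6:c, 7:x}
ground layer = {0:x}
drop-orders for the pieces not yet dropped (sum over which currently-grounded one goes next):
  1 to go: {8} 1  {9} 1
  2 to go: {8,9} 2
  3 to go: {6,8,9} 2  {7,8,9} 2
  4 to go: {6,7,8,9} 4
  5 to go: {5,6,7,8,9} 4
  6 to go: {3,5,6,7,8,9} 4  {4,5,6,7,8,9} 4
  7 to go: {3,4,5,6,7,8,9} 8
  8 to go: {2,3,4,5,6,7,8,9} 8
  if 0:x drops first: 8 orders

8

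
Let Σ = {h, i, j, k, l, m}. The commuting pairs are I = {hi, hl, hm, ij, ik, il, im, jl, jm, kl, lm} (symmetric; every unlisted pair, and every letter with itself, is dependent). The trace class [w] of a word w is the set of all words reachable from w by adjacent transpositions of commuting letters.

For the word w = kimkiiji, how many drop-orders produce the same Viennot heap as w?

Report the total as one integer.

70

piece 0:k — minimal
piece 1:i — minimal
piece 2:m rests on {0:k}
piece 3:k rests on {2:m}
piece 4:i rests on {1:i}
piece 5:i rests on {4:i}
piece 6:j rests on {3:k}
piece 7:i rests on {5:i}
minimal pieces: {0:k, 1:i}
ways to finish when only these pieces remain (= sum over removing one remaining piece with nothing left below it):
  1 left: {6}→1  {7}→1
  2 left: {3,6}→1  {5,7}→1  {6,7}→2
  3 left: {2,3,6}→1  {3,6,7}→3  {4,5,7}→1  {5,6,7}→3
  4 left: {0,2,3,6}→1  {1,4,5,7}→1  {2,3,6,7}→4  {3,5,6,7}→6  {4,5,6,7}→4
  5 left: {0,2,3,6,7}→5  {1,4,5,6,7}→5  {2,3,5,6,7}→10  {3,4,5,6,7}→10
  6 left: {0,2,3,5,6,7}→15  {1,3,4,5,6,7}→15  {2,3,4,5,6,7}→20
  placing 0:k first → 35 extensions
  placing 1:i first → 35 extensions
total linear extensions = 70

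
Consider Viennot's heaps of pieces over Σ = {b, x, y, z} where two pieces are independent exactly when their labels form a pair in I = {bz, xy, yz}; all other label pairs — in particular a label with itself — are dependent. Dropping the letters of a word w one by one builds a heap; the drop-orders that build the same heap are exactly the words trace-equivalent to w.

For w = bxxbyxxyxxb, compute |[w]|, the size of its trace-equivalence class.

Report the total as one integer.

0(b) covers ∅
1(x) covers 0:b
2(x) covers 1:x
3(b) covers 2:x
4(y) covers 3:b
5(x) covers 3:b
6(x) covers 5:x
7(y) covers 4:y
8(x) covers 6:x
9(x) covers 8:x
10(b) covers 7:y, 9:x
floor of heap: 0:b
completions by unplaced set U, small U first (add the entries for U minus each lowest piece of U):
  |U|=1: {10}:1
  |U|=2: {7,10}:1  {9,10}:1
  |U|=3: {4,7,10}:1  {7,9,10}:2  {8,9,10}:1
  |U|=4: {4,7,9,10}:3  {6,8,9,10}:1  {7,8,9,10}:3
  |U|=5: {4,7,8,9,10}:6  {5,6,8,9,10}:1  {6,7,8,9,10}:4
  |U|=6: {4,6,7,8,9,10}:10  {5,6,7,8,9,10}:5
  |U|=7: {4,5,6,7,8,9,10}:15
  |U|=8: {3,4,5,6,7,8,9,10}:15
  |U|=9: {2,3,4,5,6,7,8,9,10}:15
  start at 0(b): 15

15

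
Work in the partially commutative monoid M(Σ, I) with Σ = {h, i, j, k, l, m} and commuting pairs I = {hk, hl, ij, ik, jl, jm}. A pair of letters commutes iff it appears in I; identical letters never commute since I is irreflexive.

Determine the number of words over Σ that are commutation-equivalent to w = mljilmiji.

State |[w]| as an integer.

36

#0=m has no predecessor
#1=l depends on [0:m]
#2=j has no predecessor
#3=i depends on [1:l]
#4=l depends on [3:i]
#5=m depends on [4:l]
#6=i depends on [5:m]
#7=j depends on [2:j]
#8=i depends on [6:i]
sources: [0:m, 2:j]
N(rest) = Σ N(rest − s) over sources s of rest; N(one piece) = 1:
  size 1 → [7]=1  [8]=1
  size 2 → [2,7]=1  [6,8]=1  [7,8]=2
  size 3 → [2,7,8]=3  [5,6,8]=1  [6,7,8]=3
  size 4 → [2,6,7,8]=6  [4,5,6,8]=1  [5,6,7,8]=4
  size 5 → [2,5,6,7,8]=10  [3,4,5,6,8]=1  [4,5,6,7,8]=5
  size 6 → [1,3,4,5,6,8]=1  [2,4,5,6,7,8]=15  [3,4,5,6,7,8]=6
  size 7 → [0,1,3,4,5,6,8]=1  [1,3,4,5,6,7,8]=7  [2,3,4,5,6,7,8]=21
  first=0(m) contributes 28
  first=2(j) contributes 8
|[w]| = 36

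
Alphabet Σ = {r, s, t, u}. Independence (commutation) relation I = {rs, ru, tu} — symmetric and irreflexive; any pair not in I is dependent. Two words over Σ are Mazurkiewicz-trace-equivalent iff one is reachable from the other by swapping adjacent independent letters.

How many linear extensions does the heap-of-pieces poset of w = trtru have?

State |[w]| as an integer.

5

piece 0:t — minimal
piece 1:r rests on {0:t}
piece 2:t rests on {1:r}
piece 3:r rests on {2:t}
piece 4:u — minimal
minimal pieces: {0:t, 4:u}
ways to finish when only these pieces remain (= sum over removing one remaining piece with nothing left below it):
  1 left: {3}→1  {4}→1
  2 left: {2,3}→1  {3,4}→2
  3 left: {1,2,3}→1  {2,3,4}→3
  placing 0:t first → 4 extensions
  placing 4:u first → 1 extensions
total linear extensions = 5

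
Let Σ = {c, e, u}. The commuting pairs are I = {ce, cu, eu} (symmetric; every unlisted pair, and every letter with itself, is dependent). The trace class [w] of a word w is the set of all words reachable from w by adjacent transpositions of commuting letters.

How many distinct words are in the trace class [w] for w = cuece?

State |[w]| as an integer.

30

0(c) covers ∅
1(u) covers ∅
2(e) covers ∅
3(c) covers 0:c
4(e) covers 2:e
floor of heap: 0:c, 1:u, 2:e
completions by unplaced set U, small U first (add the entries for U minus each lowest piece of U):
  |U|=1: {1}:1  {3}:1  {4}:1
  |U|=2: {0,3}:1  {1,3}:2  {1,4}:2  {2,4}:1  {3,4}:2
  |U|=3: {0,1,3}:3  {0,3,4}:3  {1,2,4}:3  {1,3,4}:6  {2,3,4}:3
  start at 0(c): 12
  start at 1(u): 6
  start at 2(e): 12
sum over floor = 30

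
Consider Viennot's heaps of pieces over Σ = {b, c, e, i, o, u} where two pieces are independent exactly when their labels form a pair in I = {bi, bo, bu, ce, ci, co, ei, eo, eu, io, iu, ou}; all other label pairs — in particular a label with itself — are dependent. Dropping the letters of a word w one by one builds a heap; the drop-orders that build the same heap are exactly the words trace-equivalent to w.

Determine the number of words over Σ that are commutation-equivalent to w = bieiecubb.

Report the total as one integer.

432

#0=b has no predecessor
#1=i has no predecessor
#2=e depends on [0:b]
#3=i depends on [1:i]
#4=e depends on [2:e]
#5=c depends on [0:b]
#6=u depends on [5:c]
#7=b depends on [4:e, 5:c]
#8=b depends on [7:b]
sources: [0:b, 1:i]
N(rest) = Σ N(rest − s) over sources s of rest; N(one piece) = 1:
  size 1 → [3]=1  [6]=1  [8]=1
  size 2 → [1,3]=1  [3,6]=2  [3,8]=2  [6,8]=2  [7,8]=1
  size 3 → [1,3,6]=3  [1,3,8]=3  [3,6,8]=6  [3,7,8]=3  [4,7,8]=1  [6,7,8]=3
  size 4 → [1,3,6,8]=12  [1,3,7,8]=6  [2,4,7,8]=1  [3,4,7,8]=4  [3,6,7,8]=12  [4,6,7,8]=4  [5,6,7,8]=3
  size 5 → [1,3,4,7,8]=10  [1,3,6,7,8]=30  [2,3,4,7,8]=5  [2,4,6,7,8]=5  [3,4,6,7,8]=20  [3,5,6,7,8]=15  [4,5,6,7,8]=7
  size 6 → [1,2,3,4,7,8]=15  [1,3,4,6,7,8]=60  [1,3,5,6,7,8]=45  [2,3,4,6,7,8]=30  [2,4,5,6,7,8]=12  [3,4,5,6,7,8]=42
  size 7 → [0,2,4,5,6,7,8]=12  [1,2,3,4,6,7,8]=105  [1,3,4,5,6,7,8]=147  [2,3,4,5,6,7,8]=84
  first=0(b) contributes 336
  first=1(i) contributes 96
|[w]| = 432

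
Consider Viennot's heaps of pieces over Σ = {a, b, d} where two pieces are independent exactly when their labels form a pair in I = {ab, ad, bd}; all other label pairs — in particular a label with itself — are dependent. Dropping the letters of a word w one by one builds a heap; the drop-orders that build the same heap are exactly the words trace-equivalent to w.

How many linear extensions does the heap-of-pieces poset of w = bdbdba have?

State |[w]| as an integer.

60

0(b) covers ∅
1(d) covers ∅
2(b) covers 0:b
3(d) covers 1:d
4(b) covers 2:b
5(a) covers ∅
floor of heap: 0:b, 1:d, 5:a
completions by unplaced set U, small U first (add the entries for U minus each lowest piece of U):
  |U|=1: {3}:1  {4}:1  {5}:1
  |U|=2: {1,3}:1  {2,4}:1  {3,4}:2  {3,5}:2  {4,5}:2
  |U|=3: {0,2,4}:1  {1,3,4}:3  {1,3,5}:3  {2,3,4}:3  {2,4,5}:3  {3,4,5}:6
  |U|=4: {0,2,3,4}:4  {0,2,4,5}:4  {1,2,3,4}:6  {1,3,4,5}:12  {2,3,4,5}:12
  start at 0(b): 30
  start at 1(d): 20
  start at 5(a): 10
sum over floor = 60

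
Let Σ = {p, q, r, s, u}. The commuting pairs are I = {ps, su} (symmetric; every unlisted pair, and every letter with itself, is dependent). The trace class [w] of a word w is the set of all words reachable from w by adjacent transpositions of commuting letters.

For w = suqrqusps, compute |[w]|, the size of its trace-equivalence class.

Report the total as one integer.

12

drop 0:s onto floor
drop 1:u onto floor
drop 2:q onto {0:s, 1:u}
drop 3:r onto {2:q}
drop 4:q onto {3:r}
drop 5:u onto {4:q}
drop 6:s onto {4:q}
drop 7:p onto {5:u}
drop 8:s onto {6:s}
ground layer = {0:s, 1:u}
drop-orders for the pieces not yet dropped (sum over which currently-grounded one goes next):
  1 to go: {7} 1  {8} 1
  2 to go: {5,7} 1  {6,8} 1  {7,8} 2
  3 to go: {5,7,8} 3  {6,7,8} 3
  4 to go: {5,6,7,8} 6
  5 to go: {4,5,6,7,8} 6
  6 to go: {3,4,5,6,7,8} 6
  7 to go: {2,3,4,5,6,7,8} 6
  if 0:s drops first: 6 orders
  if 1:u drops first: 6 orders
heap linearizations: 12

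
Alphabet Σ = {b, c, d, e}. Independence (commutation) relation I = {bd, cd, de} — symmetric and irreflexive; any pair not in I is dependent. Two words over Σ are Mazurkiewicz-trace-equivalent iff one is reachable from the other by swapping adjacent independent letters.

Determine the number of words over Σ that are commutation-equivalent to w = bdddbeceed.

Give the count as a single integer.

210

piece 0:b — minimal
piece 1:d — minimal
piece 2:d rests on {1:d}
piece 3:d rests on {2:d}
piece 4:b rests on {0:b}
piece 5:e rests on {4:b}
piece 6:c rests on {5:e}
piece 7:e rests on {6:c}
piece 8:e rests on {7:e}
piece 9:d rests on {3:d}
minimal pieces: {0:b, 1:d}
ways to finish when only these pieces remain (= sum over removing one remaining piece with nothing left below it):
  1 left: {8}→1  {9}→1
  2 left: {3,9}→1  {7,8}→1  {8,9}→2
  3 left: {2,3,9}→1  {3,8,9}→3  {6,7,8}→1  {7,8,9}→3
  4 left: {1,2,3,9}→1  {2,3,8,9}→4  {3,7,8,9}→6  {5,6,7,8}→1  {6,7,8,9}→4
  5 left: {1,2,3,8,9}→5  {2,3,7,8,9}→10  {3,6,7,8,9}→10  {4,5,6,7,8}→1  {5,6,7,8,9}→5
  6 left: {0,4,5,6,7,8}→1  {1,2,3,7,8,9}→15  {2,3,6,7,8,9}→20  {3,5,6,7,8,9}→15  {4,5,6,7,8,9}→6
  7 left: {0,4,5,6,7,8,9}→7  {1,2,3,6,7,8,9}→35  {2,3,5,6,7,8,9}→35  {3,4,5,6,7,8,9}→21
  8 left: {0,3,4,5,6,7,8,9}→28  {1,2,3,5,6,7,8,9}→70  {2,3,4,5,6,7,8,9}→56
  placing 0:b first → 126 extensions
  placing 1:d first → 84 extensions
total linear extensions = 210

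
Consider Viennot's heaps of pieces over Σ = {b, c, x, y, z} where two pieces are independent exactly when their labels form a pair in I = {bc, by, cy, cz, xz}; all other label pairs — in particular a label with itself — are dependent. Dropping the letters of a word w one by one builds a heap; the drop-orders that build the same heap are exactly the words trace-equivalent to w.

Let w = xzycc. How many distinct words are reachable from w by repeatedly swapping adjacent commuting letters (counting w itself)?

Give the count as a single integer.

0(x) covers ∅
1(z) covers ∅
2(y) covers 0:x, 1:z
3(c) covers 0:x
4(c) covers 3:c
floor of heap: 0:x, 1:z
completions by unplaced set U, small U first (add the entries for U minus each lowest piece of U):
  |U|=1: {2}:1  {4}:1
  |U|=2: {1,2}:1  {2,4}:2  {3,4}:1
  |U|=3: {1,2,4}:3  {2,3,4}:3
  start at 0(x): 6
  start at 1(z): 3
sum over floor = 9

9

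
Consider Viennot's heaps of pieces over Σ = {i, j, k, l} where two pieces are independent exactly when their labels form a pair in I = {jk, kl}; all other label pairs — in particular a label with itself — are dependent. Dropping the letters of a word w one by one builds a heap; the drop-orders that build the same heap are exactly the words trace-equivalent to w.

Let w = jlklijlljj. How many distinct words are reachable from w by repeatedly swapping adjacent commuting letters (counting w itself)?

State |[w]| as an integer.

drop 0:j onto floor
drop 1:l onto {0:j}
drop 2:k onto floor
drop 3:l onto {1:l}
drop 4:i onto {2:k, 3:l}
drop 5:j onto {4:i}
drop 6:l onto {5:j}
drop 7:l onto {6:l}
drop 8:j onto {7:l}
drop 9:j onto {8:j}
ground layer = {0:j, 2:k}
drop-orders for the pieces not yet dropped (sum over which currently-grounded one goes next):
  1 to go: {9} 1
  2 to go: {8,9} 1
  3 to go: {7,8,9} 1
  4 to go: {6,7,8,9} 1
  5 to go: {5,6,7,8,9} 1
  6 to go: {4,5,6,7,8,9} 1
  7 to go: {2,4,5,6,7,8,9} 1  {3,4,5,6,7,8,9} 1
  8 to go: {1,3,4,5,6,7,8,9} 1  {2,3,4,5,6,7,8,9} 2
  if 0:j drops first: 3 orders
  if 2:k drops first: 1 orders
heap linearizations: 4

4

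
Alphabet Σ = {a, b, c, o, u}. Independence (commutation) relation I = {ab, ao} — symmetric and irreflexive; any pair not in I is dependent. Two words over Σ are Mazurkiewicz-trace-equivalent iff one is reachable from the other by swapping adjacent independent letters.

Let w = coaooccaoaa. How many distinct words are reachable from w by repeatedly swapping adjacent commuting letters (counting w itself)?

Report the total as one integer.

16

drop 0:c onto floor
drop 1:o onto {0:c}
drop 2:a onto {0:c}
drop 3:o onto {1:o}
drop 4:o onto {3:o}
drop 5:c onto {2:a, 4:o}
drop 6:c onto {5:c}
drop 7:a onto {6:c}
drop 8:o onto {6:c}
drop 9:a onto {7:a}
drop 10:a onto {9:a}
ground layer = {0:c}
drop-orders for the pieces not yet dropped (sum over which currently-grounded one goes next):
  1 to go: {8} 1  {10} 1
  2 to go: {8,10} 2  {9,10} 1
  3 to go: {7,9,10} 1  {8,9,10} 3
  4 to go: {7,8,9,10} 4
  5 to go: {6,7,8,9,10} 4
  6 to go: {5,6,7,8,9,10} 4
  7 to go: {2,5,6,7,8,9,10} 4  {4,5,6,7,8,9,10} 4
  8 to go: {2,4,5,6,7,8,9,10} 8  {3,4,5,6,7,8,9,10} 4
  9 to go: {1,3,4,5,6,7,8,9,10} 4  {2,3,4,5,6,7,8,9,10} 12
  if 0:c drops first: 16 orders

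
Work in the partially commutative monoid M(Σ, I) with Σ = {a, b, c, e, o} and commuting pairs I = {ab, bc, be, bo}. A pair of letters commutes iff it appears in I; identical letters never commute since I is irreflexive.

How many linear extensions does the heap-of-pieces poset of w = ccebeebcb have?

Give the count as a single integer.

84

#0=c has no predecessor
#1=c depends on [0:c]
#2=e depends on [1:c]
#3=b has no predecessor
#4=e depends on [2:e]
#5=e depends on [4:e]
#6=b depends on [3:b]
#7=c depends on [5:e]
#8=b depends on [6:b]
sources: [0:c, 3:b]
N(rest) = Σ N(rest − s) over sources s of rest; N(one piece) = 1:
  size 1 → [7]=1  [8]=1
  size 2 → [5,7]=1  [6,8]=1  [7,8]=2
  size 3 → [3,6,8]=1  [4,5,7]=1  [5,7,8]=3  [6,7,8]=3
  size 4 → [2,4,5,7]=1  [3,6,7,8]=4  [4,5,7,8]=4  [5,6,7,8]=6
  size 5 → [1,2,4,5,7]=1  [2,4,5,7,8]=5  [3,5,6,7,8]=10  [4,5,6,7,8]=10
  size 6 → [0,1,2,4,5,7]=1  [1,2,4,5,7,8]=6  [2,4,5,6,7,8]=15  [3,4,5,6,7,8]=20
  size 7 → [0,1,2,4,5,7,8]=7  [1,2,4,5,6,7,8]=21  [2,3,4,5,6,7,8]=35
  first=0(c) contributes 56
  first=3(b) contributes 28
|[w]| = 84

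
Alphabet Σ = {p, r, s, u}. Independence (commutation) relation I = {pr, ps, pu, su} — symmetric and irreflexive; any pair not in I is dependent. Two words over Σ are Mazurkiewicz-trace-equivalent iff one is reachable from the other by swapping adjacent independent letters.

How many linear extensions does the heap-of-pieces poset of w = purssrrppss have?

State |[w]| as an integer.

165

drop 0:p onto floor
drop 1:u onto floor
drop 2:r onto {1:u}
drop 3:s onto {2:r}
drop 4:s onto {3:s}
drop 5:r onto {4:s}
drop 6:r onto {5:r}
drop 7:p onto {0:p}
drop 8:p onto {7:p}
drop 9:s onto {6:r}
drop 10:s onto {9:s}
ground layer = {0:p, 1:u}
drop-orders for the pieces not yet dropped (sum over which currently-grounded one goes next):
  1 to go: {8} 1  {10} 1
  2 to go: {7,8} 1  {8,10} 2  {9,10} 1
  3 to go: {0,7,8} 1  {6,9,10} 1  {7,8,10} 3  {8,9,10} 3
  4 to go: {0,7,8,10} 4  {5,6,9,10} 1  {6,8,9,10} 4  {7,8,9,10} 6
  5 to go: {0,7,8,9,10} 10  {4,5,6,9,10} 1  {5,6,8,9,10} 5  {6,7,8,9,10} 10
  6 to go: {0,6,7,8,9,10} 20  {3,4,5,6,9,10} 1  {4,5,6,8,9,10} 6  {5,6,7,8,9,10} 15
  7 to go: {0,5,6,7,8,9,10} 35  {2,3,4,5,6,9,10} 1  {3,4,5,6,8,9,10} 7  {4,5,6,7,8,9,10} 21
  8 to go: {0,4,5,6,7,8,9,10} 56  {1,2,3,4,5,6,9,10} 1  {2,3,4,5,6,8,9,10} 8  {3,4,5,6,7,8,9,10} 28
  9 to go: {0,3,4,5,6,7,8,9,10} 84  {1,2,3,4,5,6,8,9,10} 9  {2,3,4,5,6,7,8,9,10} 36
  if 0:p drops first: 45 orders
  if 1:u drops first: 120 orders
heap linearizations: 165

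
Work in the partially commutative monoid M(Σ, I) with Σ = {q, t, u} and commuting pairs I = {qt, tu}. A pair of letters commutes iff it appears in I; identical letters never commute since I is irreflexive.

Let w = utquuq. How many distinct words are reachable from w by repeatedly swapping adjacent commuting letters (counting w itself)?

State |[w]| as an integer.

#0=u has no predecessor
#1=t has no predecessor
#2=q depends on [0:u]
#3=u depends on [2:q]
#4=u depends on [3:u]
#5=q depends on [4:u]
sources: [0:u, 1:t]
N(rest) = Σ N(rest − s) over sources s of rest; N(one piece) = 1:
  size 1 → [1]=1  [5]=1
  size 2 → [1,5]=2  [4,5]=1
  size 3 → [1,4,5]=3  [3,4,5]=1
  size 4 → [1,3,4,5]=4  [2,3,4,5]=1
  first=0(u) contributes 5
  first=1(t) contributes 1
|[w]| = 6

6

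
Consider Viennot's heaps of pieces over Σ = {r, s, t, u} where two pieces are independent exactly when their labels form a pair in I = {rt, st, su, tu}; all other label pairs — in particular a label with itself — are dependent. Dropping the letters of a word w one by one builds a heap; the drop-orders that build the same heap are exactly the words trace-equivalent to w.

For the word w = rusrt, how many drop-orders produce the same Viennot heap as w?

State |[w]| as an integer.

0(r) covers ∅
1(u) covers 0:r
2(s) covers 0:r
3(r) covers 1:u, 2:s
4(t) covers ∅
floor of heap: 0:r, 4:t
completions by unplaced set U, small U first (add the entries for U minus each lowest piece of U):
  |U|=1: {3}:1  {4}:1
  |U|=2: {1,3}:1  {2,3}:1  {3,4}:2
  |U|=3: {1,2,3}:2  {1,3,4}:3  {2,3,4}:3
  start at 0(r): 8
  start at 4(t): 2
sum over floor = 10

10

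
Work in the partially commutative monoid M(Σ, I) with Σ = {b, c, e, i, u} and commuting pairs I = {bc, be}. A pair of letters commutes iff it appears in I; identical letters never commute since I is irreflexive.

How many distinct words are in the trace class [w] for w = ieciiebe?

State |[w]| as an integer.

3

drop 0:i onto floor
drop 1:e onto {0:i}
drop 2:c onto {1:e}
drop 3:i onto {2:c}
drop 4:i onto {3:i}
drop 5:e onto {4:i}
drop 6:b onto {4:i}
drop 7:e onto {5:e}
ground layer = {0:i}
drop-orders for the pieces not yet dropped (sum over which currently-grounded one goes next):
  1 to go: {6} 1  {7} 1
  2 to go: {5,7} 1  {6,7} 2
  3 to go: {5,6,7} 3
  4 to go: {4,5,6,7} 3
  5 to go: {3,4,5,6,7} 3
  6 to go: {2,3,4,5,6,7} 3
  if 0:i drops first: 3 orders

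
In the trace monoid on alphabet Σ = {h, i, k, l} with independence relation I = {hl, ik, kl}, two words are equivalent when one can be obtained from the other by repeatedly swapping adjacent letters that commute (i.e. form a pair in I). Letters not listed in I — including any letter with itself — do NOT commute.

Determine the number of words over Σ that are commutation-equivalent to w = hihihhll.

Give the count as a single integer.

6

drop 0:h onto floor
drop 1:i onto {0:h}
drop 2:h onto {1:i}
drop 3:i onto {2:h}
drop 4:h onto {3:i}
drop 5:h onto {4:h}
drop 6:l onto {3:i}
drop 7:l onto {6:l}
ground layer = {0:h}
drop-orders for the pieces not yet dropped (sum over which currently-grounded one goes next):
  1 to go: {5} 1  {7} 1
  2 to go: {4,5} 1  {5,7} 2  {6,7} 1
  3 to go: {4,5,7} 3  {5,6,7} 3
  4 to go: {4,5,6,7} 6
  5 to go: {3,4,5,6,7} 6
  6 to go: {2,3,4,5,6,7} 6
  if 0:h drops first: 6 orders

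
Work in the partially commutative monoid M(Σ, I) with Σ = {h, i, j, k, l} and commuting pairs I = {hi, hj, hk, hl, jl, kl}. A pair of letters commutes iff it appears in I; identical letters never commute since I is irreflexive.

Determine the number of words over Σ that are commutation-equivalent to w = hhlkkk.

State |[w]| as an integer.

drop 0:h onto floor
drop 1:h onto {0:h}
drop 2:l onto floor
drop 3:k onto floor
drop 4:k onto {3:k}
drop 5:k onto {4:k}
ground layer = {0:h, 2:l, 3:k}
drop-orders for the pieces not yet dropped (sum over which currently-grounded one goes next):
  1 to go: {1} 1  {2} 1  {5} 1
  2 to go: {0,1} 1  {1,2} 2  {1,5} 2  {2,5} 2  {4,5} 1
  3 to go: {0,1,2} 3  {0,1,5} 3  {1,2,5} 6  {1,4,5} 3  {2,4,5} 3  {3,4,5} 1
  4 to go: {0,1,2,5} 12  {0,1,4,5} 6  {1,2,4,5} 12  {1,3,4,5} 4  {2,3,4,5} 4
  if 0:h drops first: 20 orders
  if 2:l drops first: 10 orders
  if 3:k drops first: 30 orders
heap linearizations: 60

60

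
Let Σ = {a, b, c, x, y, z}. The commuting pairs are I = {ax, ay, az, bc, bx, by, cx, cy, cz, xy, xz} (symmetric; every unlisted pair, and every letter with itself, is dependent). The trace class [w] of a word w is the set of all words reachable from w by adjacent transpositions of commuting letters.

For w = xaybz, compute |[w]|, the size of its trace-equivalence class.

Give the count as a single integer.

15

0(x) covers ∅
1(a) covers ∅
2(y) covers ∅
3(b) covers 1:a
4(z) covers 2:y, 3:b
floor of heap: 0:x, 1:a, 2:y
completions by unplaced set U, small U first (add the entries for U minus each lowest piece of U):
  |U|=1: {0}:1  {4}:1
  |U|=2: {0,4}:2  {2,4}:1  {3,4}:1
  |U|=3: {0,2,4}:3  {0,3,4}:3  {1,3,4}:1  {2,3,4}:2
  start at 0(x): 3
  start at 1(a): 8
  start at 2(y): 4
sum over floor = 15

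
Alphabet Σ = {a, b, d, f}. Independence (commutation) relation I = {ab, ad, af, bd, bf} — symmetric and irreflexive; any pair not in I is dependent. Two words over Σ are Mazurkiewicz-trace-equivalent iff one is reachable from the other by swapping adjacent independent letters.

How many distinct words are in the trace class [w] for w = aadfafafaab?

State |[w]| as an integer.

2310

drop 0:a onto floor
drop 1:a onto {0:a}
drop 2:d onto floor
drop 3:f onto {2:d}
drop 4:a onto {1:a}
drop 5:f onto {3:f}
drop 6:a onto {4:a}
drop 7:f onto {5:f}
drop 8:a onto {6:a}
drop 9:a onto {8:a}
drop 10:b onto floor
ground layer = {0:a, 2:d, 10:b}
drop-orders for the pieces not yet dropped (sum over which currently-grounded one goes next):
  1 to go: {7} 1  {9} 1  {10} 1
  2 to go: {5,7} 1  {7,9} 2  {7,10} 2  {8,9} 1  {9,10} 2
  3 to go: {3,5,7} 1  {5,7,9} 3  {5,7,10} 3  {6,8,9} 1  {7,8,9} 3  {7,9,10} 6  {8,9,10} 3
  4 to go: {2,3,5,7} 1  {3,5,7,9} 4  {3,5,7,10} 4  {4,6,8,9} 1  {5,7,8,9} 6  {5,7,9,10} 12  {6,7,8,9} 4  {6,8,9,10} 4  {7,8,9,10} 12
  5 to go: {1,4,6,8,9} 1  {2,3,5,7,9} 5  {2,3,5,7,10} 5  {3,5,7,8,9} 10  {3,5,7,9,10} 20  {4,6,7,8,9} 5  {4,6,8,9,10} 5  {5,6,7,8,9} 10  {5,7,8,9,10} 30  {6,7,8,9,10} 20
  6 to go: {0,1,4,6,8,9} 1  {1,4,6,7,8,9} 6  {1,4,6,8,9,10} 6  {2,3,5,7,8,9} 15  {2,3,5,7,9,10} 30  {3,5,6,7,8,9} 20  {3,5,7,8,9,10} 60  {4,5,6,7,8,9} 15  {4,6,7,8,9,10} 30  {5,6,7,8,9,10} 60
  7 to go: {0,1,4,6,7,8,9} 7  {0,1,4,6,8,9,10} 7  {1,4,5,6,7,8,9} 21  {1,4,6,7,8,9,10} 42  {2,3,5,6,7,8,9} 35  {2,3,5,7,8,9,10} 105  {3,4,5,6,7,8,9} 35  {3,5,6,7,8,9,10} 140  {4,5,6,7,8,9,10} 105
  8 to go: {0,1,4,5,6,7,8,9} 28  {0,1,4,6,7,8,9,10} 56  {1,3,4,5,6,7,8,9} 56  {1,4,5,6,7,8,9,10} 168  {2,3,4,5,6,7,8,9} 70  {2,3,5,6,7,8,9,10} 280  {3,4,5,6,7,8,9,10} 280
  9 to go: {0,1,3,4,5,6,7,8,9} 84  {0,1,4,5,6,7,8,9,10} 252  {1,2,3,4,5,6,7,8,9} 126  {1,3,4,5,6,7,8,9,10} 504  {2,3,4,5,6,7,8,9,10} 630
  if 0:a drops first: 1260 orders
  if 2:d drops first: 840 orders
  if 10:b drops first: 210 orders
heap linearizations: 2310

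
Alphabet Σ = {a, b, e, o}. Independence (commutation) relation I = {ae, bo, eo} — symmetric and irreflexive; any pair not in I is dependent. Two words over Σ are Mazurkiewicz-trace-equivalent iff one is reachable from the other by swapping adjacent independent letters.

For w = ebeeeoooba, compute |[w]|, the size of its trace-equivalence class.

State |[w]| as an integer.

drop 0:e onto floor
drop 1:b onto {0:e}
drop 2:e onto {1:b}
drop 3:e onto {2:e}
drop 4:e onto {3:e}
drop 5:o onto floor
drop 6:o onto {5:o}
drop 7:o onto {6:o}
drop 8:b onto {4:e}
drop 9:a onto {7:o, 8:b}
ground layer = {0:e, 5:o}
drop-orders for the pieces not yet dropped (sum over which currently-grounded one goes next):
  1 to go: {9} 1
  2 to go: {7,9} 1  {8,9} 1
  3 to go: {4,8,9} 1  {6,7,9} 1  {7,8,9} 2
  4 to go: {3,4,8,9} 1  {4,7,8,9} 3  {5,6,7,9} 1  {6,7,8,9} 3
  5 to go: {2,3,4,8,9} 1  {3,4,7,8,9} 4  {4,6,7,8,9} 6  {5,6,7,8,9} 4
  6 to go: {1,2,3,4,8,9} 1  {2,3,4,7,8,9} 5  {3,4,6,7,8,9} 10  {4,5,6,7,8,9} 10
  7 to go: {0,1,2,3,4,8,9} 1  {1,2,3,4,7,8,9} 6  {2,3,4,6,7,8,9} 15  {3,4,5,6,7,8,9} 20
  8 to go: {0,1,2,3,4,7,8,9} 7  {1,2,3,4,6,7,8,9} 21  {2,3,4,5,6,7,8,9} 35
  if 0:e drops first: 56 orders
  if 5:o drops first: 28 orders
heap linearizations: 84

84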